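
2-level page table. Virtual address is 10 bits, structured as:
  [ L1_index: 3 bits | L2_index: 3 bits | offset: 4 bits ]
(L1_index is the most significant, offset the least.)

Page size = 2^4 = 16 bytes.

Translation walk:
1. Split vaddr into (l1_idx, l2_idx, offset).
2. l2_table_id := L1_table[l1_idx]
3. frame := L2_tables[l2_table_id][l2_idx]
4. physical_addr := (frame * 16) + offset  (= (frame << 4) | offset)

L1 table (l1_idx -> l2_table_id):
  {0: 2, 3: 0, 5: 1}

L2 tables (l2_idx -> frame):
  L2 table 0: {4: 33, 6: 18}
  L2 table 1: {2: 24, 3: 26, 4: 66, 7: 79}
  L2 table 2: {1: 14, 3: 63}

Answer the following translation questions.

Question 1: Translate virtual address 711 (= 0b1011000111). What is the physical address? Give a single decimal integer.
vaddr = 711 = 0b1011000111
Split: l1_idx=5, l2_idx=4, offset=7
L1[5] = 1
L2[1][4] = 66
paddr = 66 * 16 + 7 = 1063

Answer: 1063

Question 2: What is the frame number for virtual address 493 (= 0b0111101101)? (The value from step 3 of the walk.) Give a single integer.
vaddr = 493: l1_idx=3, l2_idx=6
L1[3] = 0; L2[0][6] = 18

Answer: 18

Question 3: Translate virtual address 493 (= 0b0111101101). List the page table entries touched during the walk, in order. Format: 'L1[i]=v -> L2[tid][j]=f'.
vaddr = 493 = 0b0111101101
Split: l1_idx=3, l2_idx=6, offset=13

Answer: L1[3]=0 -> L2[0][6]=18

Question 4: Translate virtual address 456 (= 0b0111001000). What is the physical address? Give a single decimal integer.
vaddr = 456 = 0b0111001000
Split: l1_idx=3, l2_idx=4, offset=8
L1[3] = 0
L2[0][4] = 33
paddr = 33 * 16 + 8 = 536

Answer: 536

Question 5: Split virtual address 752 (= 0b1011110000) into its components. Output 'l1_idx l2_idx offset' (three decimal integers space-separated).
vaddr = 752 = 0b1011110000
  top 3 bits -> l1_idx = 5
  next 3 bits -> l2_idx = 7
  bottom 4 bits -> offset = 0

Answer: 5 7 0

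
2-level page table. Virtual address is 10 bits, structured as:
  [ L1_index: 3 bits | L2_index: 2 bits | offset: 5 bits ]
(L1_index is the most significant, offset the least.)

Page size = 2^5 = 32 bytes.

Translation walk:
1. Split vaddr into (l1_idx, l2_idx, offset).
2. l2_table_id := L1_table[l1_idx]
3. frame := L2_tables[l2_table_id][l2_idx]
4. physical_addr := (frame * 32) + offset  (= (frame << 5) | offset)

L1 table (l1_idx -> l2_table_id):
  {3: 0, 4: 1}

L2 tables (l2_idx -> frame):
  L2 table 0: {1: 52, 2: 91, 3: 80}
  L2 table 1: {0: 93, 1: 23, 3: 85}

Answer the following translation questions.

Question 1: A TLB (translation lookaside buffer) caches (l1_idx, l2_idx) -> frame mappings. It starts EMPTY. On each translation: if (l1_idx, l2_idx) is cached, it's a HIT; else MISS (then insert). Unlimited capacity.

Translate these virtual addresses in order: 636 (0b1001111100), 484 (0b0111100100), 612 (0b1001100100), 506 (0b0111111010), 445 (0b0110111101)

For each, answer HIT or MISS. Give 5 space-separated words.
vaddr=636: (4,3) not in TLB -> MISS, insert
vaddr=484: (3,3) not in TLB -> MISS, insert
vaddr=612: (4,3) in TLB -> HIT
vaddr=506: (3,3) in TLB -> HIT
vaddr=445: (3,1) not in TLB -> MISS, insert

Answer: MISS MISS HIT HIT MISS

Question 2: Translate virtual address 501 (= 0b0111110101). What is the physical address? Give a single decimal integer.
Answer: 2581

Derivation:
vaddr = 501 = 0b0111110101
Split: l1_idx=3, l2_idx=3, offset=21
L1[3] = 0
L2[0][3] = 80
paddr = 80 * 32 + 21 = 2581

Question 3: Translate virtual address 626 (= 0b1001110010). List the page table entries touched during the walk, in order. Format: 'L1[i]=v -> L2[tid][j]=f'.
Answer: L1[4]=1 -> L2[1][3]=85

Derivation:
vaddr = 626 = 0b1001110010
Split: l1_idx=4, l2_idx=3, offset=18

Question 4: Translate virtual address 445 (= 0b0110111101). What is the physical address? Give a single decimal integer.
vaddr = 445 = 0b0110111101
Split: l1_idx=3, l2_idx=1, offset=29
L1[3] = 0
L2[0][1] = 52
paddr = 52 * 32 + 29 = 1693

Answer: 1693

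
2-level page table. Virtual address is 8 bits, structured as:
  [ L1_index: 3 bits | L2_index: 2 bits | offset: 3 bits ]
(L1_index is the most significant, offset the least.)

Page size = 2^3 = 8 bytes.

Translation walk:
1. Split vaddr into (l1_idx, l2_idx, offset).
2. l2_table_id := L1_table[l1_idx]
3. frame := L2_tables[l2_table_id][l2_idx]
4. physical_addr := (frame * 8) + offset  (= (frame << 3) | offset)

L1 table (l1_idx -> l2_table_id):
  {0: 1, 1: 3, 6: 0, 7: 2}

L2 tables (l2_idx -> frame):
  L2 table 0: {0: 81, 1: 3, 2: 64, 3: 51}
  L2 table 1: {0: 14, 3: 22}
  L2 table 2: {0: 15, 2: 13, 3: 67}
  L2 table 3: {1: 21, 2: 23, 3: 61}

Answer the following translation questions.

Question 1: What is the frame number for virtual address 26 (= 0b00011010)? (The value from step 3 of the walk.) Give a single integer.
vaddr = 26: l1_idx=0, l2_idx=3
L1[0] = 1; L2[1][3] = 22

Answer: 22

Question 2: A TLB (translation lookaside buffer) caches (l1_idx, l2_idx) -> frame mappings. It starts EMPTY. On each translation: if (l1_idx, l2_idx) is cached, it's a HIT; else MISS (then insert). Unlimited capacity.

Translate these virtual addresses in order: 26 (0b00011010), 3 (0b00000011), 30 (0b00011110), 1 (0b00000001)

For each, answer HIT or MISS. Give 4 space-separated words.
vaddr=26: (0,3) not in TLB -> MISS, insert
vaddr=3: (0,0) not in TLB -> MISS, insert
vaddr=30: (0,3) in TLB -> HIT
vaddr=1: (0,0) in TLB -> HIT

Answer: MISS MISS HIT HIT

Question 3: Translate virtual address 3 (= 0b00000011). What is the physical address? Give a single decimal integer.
vaddr = 3 = 0b00000011
Split: l1_idx=0, l2_idx=0, offset=3
L1[0] = 1
L2[1][0] = 14
paddr = 14 * 8 + 3 = 115

Answer: 115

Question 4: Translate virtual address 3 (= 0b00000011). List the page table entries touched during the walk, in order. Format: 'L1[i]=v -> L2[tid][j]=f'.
vaddr = 3 = 0b00000011
Split: l1_idx=0, l2_idx=0, offset=3

Answer: L1[0]=1 -> L2[1][0]=14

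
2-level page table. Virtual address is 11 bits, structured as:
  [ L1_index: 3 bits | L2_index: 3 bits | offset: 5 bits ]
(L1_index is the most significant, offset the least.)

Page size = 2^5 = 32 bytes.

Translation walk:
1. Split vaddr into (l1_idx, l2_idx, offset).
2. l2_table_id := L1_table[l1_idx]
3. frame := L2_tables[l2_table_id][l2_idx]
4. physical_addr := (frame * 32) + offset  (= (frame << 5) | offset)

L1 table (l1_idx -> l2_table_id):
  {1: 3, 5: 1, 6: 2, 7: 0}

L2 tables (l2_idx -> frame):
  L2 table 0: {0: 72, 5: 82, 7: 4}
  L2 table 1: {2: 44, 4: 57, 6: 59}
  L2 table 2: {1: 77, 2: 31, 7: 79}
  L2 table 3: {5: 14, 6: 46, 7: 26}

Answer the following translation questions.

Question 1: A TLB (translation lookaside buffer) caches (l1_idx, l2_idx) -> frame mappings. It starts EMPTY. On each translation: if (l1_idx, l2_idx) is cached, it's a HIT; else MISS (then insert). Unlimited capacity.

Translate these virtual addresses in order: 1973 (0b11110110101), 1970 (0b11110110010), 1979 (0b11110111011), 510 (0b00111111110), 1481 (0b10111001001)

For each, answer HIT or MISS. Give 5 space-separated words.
vaddr=1973: (7,5) not in TLB -> MISS, insert
vaddr=1970: (7,5) in TLB -> HIT
vaddr=1979: (7,5) in TLB -> HIT
vaddr=510: (1,7) not in TLB -> MISS, insert
vaddr=1481: (5,6) not in TLB -> MISS, insert

Answer: MISS HIT HIT MISS MISS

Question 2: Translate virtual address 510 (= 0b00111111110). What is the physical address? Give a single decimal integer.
Answer: 862

Derivation:
vaddr = 510 = 0b00111111110
Split: l1_idx=1, l2_idx=7, offset=30
L1[1] = 3
L2[3][7] = 26
paddr = 26 * 32 + 30 = 862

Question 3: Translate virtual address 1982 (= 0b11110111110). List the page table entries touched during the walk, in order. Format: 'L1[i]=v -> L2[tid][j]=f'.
Answer: L1[7]=0 -> L2[0][5]=82

Derivation:
vaddr = 1982 = 0b11110111110
Split: l1_idx=7, l2_idx=5, offset=30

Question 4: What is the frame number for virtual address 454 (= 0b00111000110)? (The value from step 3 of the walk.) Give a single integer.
Answer: 46

Derivation:
vaddr = 454: l1_idx=1, l2_idx=6
L1[1] = 3; L2[3][6] = 46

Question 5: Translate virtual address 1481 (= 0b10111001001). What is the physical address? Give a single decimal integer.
vaddr = 1481 = 0b10111001001
Split: l1_idx=5, l2_idx=6, offset=9
L1[5] = 1
L2[1][6] = 59
paddr = 59 * 32 + 9 = 1897

Answer: 1897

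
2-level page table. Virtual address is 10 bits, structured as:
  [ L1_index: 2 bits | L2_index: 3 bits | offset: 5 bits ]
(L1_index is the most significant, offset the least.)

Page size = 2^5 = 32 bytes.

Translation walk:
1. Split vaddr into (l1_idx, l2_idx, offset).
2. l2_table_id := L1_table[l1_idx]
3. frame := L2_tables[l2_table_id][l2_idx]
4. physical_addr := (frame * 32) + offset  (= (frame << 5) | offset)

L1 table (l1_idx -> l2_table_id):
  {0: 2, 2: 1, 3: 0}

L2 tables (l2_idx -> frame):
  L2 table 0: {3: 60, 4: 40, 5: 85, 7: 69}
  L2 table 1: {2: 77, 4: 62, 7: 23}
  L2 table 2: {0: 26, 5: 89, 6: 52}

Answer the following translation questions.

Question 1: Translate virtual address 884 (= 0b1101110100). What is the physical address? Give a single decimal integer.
Answer: 1940

Derivation:
vaddr = 884 = 0b1101110100
Split: l1_idx=3, l2_idx=3, offset=20
L1[3] = 0
L2[0][3] = 60
paddr = 60 * 32 + 20 = 1940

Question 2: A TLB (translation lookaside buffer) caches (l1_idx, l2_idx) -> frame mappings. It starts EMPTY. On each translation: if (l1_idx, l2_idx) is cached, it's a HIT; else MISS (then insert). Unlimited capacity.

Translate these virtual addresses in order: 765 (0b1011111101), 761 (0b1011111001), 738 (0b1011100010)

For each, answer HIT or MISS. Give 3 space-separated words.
vaddr=765: (2,7) not in TLB -> MISS, insert
vaddr=761: (2,7) in TLB -> HIT
vaddr=738: (2,7) in TLB -> HIT

Answer: MISS HIT HIT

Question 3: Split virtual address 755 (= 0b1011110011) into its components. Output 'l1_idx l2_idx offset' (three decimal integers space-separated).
Answer: 2 7 19

Derivation:
vaddr = 755 = 0b1011110011
  top 2 bits -> l1_idx = 2
  next 3 bits -> l2_idx = 7
  bottom 5 bits -> offset = 19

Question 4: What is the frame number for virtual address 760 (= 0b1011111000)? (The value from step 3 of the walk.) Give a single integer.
vaddr = 760: l1_idx=2, l2_idx=7
L1[2] = 1; L2[1][7] = 23

Answer: 23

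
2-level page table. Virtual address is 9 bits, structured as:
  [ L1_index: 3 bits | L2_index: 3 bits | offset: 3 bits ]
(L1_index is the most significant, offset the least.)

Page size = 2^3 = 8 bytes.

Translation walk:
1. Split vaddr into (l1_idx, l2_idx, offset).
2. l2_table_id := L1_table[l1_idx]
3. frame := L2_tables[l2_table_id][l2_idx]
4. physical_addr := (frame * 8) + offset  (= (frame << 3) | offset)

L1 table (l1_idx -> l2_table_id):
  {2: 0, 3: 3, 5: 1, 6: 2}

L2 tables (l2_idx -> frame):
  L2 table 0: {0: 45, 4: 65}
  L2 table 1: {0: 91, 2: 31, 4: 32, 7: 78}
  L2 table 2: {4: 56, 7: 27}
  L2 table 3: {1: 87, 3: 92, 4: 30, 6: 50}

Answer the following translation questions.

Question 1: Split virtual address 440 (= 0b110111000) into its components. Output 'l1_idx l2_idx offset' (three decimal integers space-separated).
Answer: 6 7 0

Derivation:
vaddr = 440 = 0b110111000
  top 3 bits -> l1_idx = 6
  next 3 bits -> l2_idx = 7
  bottom 3 bits -> offset = 0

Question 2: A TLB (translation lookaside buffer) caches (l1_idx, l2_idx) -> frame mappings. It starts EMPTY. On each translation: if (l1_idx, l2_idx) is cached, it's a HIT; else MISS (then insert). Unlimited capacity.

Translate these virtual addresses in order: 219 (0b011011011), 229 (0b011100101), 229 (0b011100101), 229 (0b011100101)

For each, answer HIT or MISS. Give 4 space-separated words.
vaddr=219: (3,3) not in TLB -> MISS, insert
vaddr=229: (3,4) not in TLB -> MISS, insert
vaddr=229: (3,4) in TLB -> HIT
vaddr=229: (3,4) in TLB -> HIT

Answer: MISS MISS HIT HIT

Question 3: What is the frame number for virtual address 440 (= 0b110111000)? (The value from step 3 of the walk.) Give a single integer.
Answer: 27

Derivation:
vaddr = 440: l1_idx=6, l2_idx=7
L1[6] = 2; L2[2][7] = 27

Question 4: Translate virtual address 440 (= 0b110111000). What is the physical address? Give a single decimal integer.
vaddr = 440 = 0b110111000
Split: l1_idx=6, l2_idx=7, offset=0
L1[6] = 2
L2[2][7] = 27
paddr = 27 * 8 + 0 = 216

Answer: 216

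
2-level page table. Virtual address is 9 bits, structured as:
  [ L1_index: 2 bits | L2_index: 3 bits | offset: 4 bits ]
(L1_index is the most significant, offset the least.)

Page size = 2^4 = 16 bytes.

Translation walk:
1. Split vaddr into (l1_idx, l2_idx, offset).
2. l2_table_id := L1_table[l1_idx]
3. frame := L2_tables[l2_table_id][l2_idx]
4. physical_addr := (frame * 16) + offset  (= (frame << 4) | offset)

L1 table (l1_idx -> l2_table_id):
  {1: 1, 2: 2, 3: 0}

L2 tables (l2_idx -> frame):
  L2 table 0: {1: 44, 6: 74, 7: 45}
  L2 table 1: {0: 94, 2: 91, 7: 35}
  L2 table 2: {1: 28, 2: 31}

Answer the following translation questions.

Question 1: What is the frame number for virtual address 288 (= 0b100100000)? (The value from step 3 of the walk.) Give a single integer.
vaddr = 288: l1_idx=2, l2_idx=2
L1[2] = 2; L2[2][2] = 31

Answer: 31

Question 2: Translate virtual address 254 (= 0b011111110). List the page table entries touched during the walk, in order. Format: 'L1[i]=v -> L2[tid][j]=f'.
Answer: L1[1]=1 -> L2[1][7]=35

Derivation:
vaddr = 254 = 0b011111110
Split: l1_idx=1, l2_idx=7, offset=14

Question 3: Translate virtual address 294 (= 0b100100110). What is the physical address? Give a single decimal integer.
Answer: 502

Derivation:
vaddr = 294 = 0b100100110
Split: l1_idx=2, l2_idx=2, offset=6
L1[2] = 2
L2[2][2] = 31
paddr = 31 * 16 + 6 = 502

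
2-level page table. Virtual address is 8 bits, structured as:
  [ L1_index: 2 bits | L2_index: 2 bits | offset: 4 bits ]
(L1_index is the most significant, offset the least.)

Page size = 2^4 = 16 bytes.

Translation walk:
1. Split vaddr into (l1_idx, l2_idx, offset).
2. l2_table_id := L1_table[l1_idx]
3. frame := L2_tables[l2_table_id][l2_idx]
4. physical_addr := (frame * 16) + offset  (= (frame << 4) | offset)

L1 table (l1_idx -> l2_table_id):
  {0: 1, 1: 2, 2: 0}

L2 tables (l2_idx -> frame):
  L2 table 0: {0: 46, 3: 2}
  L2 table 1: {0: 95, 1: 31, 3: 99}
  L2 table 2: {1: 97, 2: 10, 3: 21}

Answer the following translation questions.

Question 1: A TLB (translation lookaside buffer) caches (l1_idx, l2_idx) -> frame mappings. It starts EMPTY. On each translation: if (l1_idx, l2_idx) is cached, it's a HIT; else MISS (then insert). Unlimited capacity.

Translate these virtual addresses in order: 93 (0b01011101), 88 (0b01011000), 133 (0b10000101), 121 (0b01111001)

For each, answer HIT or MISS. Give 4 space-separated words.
vaddr=93: (1,1) not in TLB -> MISS, insert
vaddr=88: (1,1) in TLB -> HIT
vaddr=133: (2,0) not in TLB -> MISS, insert
vaddr=121: (1,3) not in TLB -> MISS, insert

Answer: MISS HIT MISS MISS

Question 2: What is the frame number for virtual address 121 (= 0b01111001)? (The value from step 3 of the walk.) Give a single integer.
Answer: 21

Derivation:
vaddr = 121: l1_idx=1, l2_idx=3
L1[1] = 2; L2[2][3] = 21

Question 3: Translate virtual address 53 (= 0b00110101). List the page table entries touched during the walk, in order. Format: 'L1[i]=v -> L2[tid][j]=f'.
Answer: L1[0]=1 -> L2[1][3]=99

Derivation:
vaddr = 53 = 0b00110101
Split: l1_idx=0, l2_idx=3, offset=5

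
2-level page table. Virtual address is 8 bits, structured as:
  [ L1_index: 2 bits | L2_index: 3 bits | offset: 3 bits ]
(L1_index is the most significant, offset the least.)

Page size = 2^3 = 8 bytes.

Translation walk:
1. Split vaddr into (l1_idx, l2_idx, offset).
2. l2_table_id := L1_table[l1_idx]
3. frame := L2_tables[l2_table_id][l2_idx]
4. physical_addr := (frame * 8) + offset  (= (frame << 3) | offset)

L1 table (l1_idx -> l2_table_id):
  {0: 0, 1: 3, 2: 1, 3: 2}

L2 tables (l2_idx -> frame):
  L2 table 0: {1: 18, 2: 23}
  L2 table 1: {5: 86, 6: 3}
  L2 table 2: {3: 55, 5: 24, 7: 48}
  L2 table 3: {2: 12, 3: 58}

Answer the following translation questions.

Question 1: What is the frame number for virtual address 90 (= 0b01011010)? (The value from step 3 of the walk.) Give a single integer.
vaddr = 90: l1_idx=1, l2_idx=3
L1[1] = 3; L2[3][3] = 58

Answer: 58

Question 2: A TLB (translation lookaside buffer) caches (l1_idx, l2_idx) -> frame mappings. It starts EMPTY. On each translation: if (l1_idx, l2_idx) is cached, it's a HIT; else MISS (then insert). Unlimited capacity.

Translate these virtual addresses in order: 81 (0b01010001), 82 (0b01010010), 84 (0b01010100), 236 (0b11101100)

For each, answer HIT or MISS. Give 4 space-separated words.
Answer: MISS HIT HIT MISS

Derivation:
vaddr=81: (1,2) not in TLB -> MISS, insert
vaddr=82: (1,2) in TLB -> HIT
vaddr=84: (1,2) in TLB -> HIT
vaddr=236: (3,5) not in TLB -> MISS, insert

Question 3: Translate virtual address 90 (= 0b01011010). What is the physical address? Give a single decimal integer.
Answer: 466

Derivation:
vaddr = 90 = 0b01011010
Split: l1_idx=1, l2_idx=3, offset=2
L1[1] = 3
L2[3][3] = 58
paddr = 58 * 8 + 2 = 466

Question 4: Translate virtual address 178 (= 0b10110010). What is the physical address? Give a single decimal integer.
Answer: 26

Derivation:
vaddr = 178 = 0b10110010
Split: l1_idx=2, l2_idx=6, offset=2
L1[2] = 1
L2[1][6] = 3
paddr = 3 * 8 + 2 = 26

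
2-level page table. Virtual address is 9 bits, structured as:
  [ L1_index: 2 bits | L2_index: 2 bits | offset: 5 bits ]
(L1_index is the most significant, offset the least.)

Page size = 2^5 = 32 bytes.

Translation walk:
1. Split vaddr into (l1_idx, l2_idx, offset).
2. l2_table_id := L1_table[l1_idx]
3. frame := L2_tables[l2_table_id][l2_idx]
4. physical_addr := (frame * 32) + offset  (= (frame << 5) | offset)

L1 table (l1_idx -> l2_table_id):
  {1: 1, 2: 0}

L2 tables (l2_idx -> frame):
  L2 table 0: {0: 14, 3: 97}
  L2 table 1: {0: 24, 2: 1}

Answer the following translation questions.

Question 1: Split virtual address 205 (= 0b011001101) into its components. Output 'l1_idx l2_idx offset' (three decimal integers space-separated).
vaddr = 205 = 0b011001101
  top 2 bits -> l1_idx = 1
  next 2 bits -> l2_idx = 2
  bottom 5 bits -> offset = 13

Answer: 1 2 13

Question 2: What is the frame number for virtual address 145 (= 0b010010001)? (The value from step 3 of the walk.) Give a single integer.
vaddr = 145: l1_idx=1, l2_idx=0
L1[1] = 1; L2[1][0] = 24

Answer: 24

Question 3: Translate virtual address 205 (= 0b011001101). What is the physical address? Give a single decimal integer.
vaddr = 205 = 0b011001101
Split: l1_idx=1, l2_idx=2, offset=13
L1[1] = 1
L2[1][2] = 1
paddr = 1 * 32 + 13 = 45

Answer: 45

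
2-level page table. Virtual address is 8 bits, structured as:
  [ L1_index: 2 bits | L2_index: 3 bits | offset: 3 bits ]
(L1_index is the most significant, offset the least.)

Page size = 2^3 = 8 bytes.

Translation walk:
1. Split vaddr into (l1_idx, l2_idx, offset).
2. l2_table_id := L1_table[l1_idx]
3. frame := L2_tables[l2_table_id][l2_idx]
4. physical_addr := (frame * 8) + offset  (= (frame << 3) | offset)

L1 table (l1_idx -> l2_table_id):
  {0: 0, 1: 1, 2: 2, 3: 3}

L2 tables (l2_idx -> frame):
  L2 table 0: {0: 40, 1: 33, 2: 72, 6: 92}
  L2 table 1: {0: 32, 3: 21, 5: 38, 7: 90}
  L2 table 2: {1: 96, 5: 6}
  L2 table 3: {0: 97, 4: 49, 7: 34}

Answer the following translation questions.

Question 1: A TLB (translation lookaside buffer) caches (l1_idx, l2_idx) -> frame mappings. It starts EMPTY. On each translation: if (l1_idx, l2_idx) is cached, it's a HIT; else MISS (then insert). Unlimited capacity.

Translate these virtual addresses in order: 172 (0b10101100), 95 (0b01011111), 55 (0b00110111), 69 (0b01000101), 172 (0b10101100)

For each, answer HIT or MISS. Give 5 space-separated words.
vaddr=172: (2,5) not in TLB -> MISS, insert
vaddr=95: (1,3) not in TLB -> MISS, insert
vaddr=55: (0,6) not in TLB -> MISS, insert
vaddr=69: (1,0) not in TLB -> MISS, insert
vaddr=172: (2,5) in TLB -> HIT

Answer: MISS MISS MISS MISS HIT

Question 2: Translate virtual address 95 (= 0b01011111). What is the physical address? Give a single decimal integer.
vaddr = 95 = 0b01011111
Split: l1_idx=1, l2_idx=3, offset=7
L1[1] = 1
L2[1][3] = 21
paddr = 21 * 8 + 7 = 175

Answer: 175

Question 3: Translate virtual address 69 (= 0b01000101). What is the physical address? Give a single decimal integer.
vaddr = 69 = 0b01000101
Split: l1_idx=1, l2_idx=0, offset=5
L1[1] = 1
L2[1][0] = 32
paddr = 32 * 8 + 5 = 261

Answer: 261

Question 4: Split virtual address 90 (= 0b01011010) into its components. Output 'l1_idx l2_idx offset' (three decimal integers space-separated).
Answer: 1 3 2

Derivation:
vaddr = 90 = 0b01011010
  top 2 bits -> l1_idx = 1
  next 3 bits -> l2_idx = 3
  bottom 3 bits -> offset = 2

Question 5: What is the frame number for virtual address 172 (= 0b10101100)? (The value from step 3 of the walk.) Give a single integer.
vaddr = 172: l1_idx=2, l2_idx=5
L1[2] = 2; L2[2][5] = 6

Answer: 6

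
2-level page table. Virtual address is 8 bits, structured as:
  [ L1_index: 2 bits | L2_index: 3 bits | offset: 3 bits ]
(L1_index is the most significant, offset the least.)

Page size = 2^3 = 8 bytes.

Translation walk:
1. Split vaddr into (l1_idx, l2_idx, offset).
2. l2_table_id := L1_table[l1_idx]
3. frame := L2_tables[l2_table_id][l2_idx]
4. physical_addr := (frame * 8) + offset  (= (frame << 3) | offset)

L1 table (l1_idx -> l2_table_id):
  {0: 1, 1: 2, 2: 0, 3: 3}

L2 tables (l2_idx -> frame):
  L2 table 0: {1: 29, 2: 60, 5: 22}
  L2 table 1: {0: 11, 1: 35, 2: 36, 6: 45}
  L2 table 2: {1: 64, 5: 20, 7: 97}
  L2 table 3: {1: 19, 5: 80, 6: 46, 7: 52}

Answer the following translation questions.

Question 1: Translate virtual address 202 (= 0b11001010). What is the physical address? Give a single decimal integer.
vaddr = 202 = 0b11001010
Split: l1_idx=3, l2_idx=1, offset=2
L1[3] = 3
L2[3][1] = 19
paddr = 19 * 8 + 2 = 154

Answer: 154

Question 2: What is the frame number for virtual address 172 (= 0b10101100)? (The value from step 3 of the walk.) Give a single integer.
Answer: 22

Derivation:
vaddr = 172: l1_idx=2, l2_idx=5
L1[2] = 0; L2[0][5] = 22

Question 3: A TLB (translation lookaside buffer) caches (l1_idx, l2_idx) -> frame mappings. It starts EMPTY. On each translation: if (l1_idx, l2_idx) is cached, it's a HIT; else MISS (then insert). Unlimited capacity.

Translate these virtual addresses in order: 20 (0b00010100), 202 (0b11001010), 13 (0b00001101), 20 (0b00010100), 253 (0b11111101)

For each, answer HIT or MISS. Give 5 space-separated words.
vaddr=20: (0,2) not in TLB -> MISS, insert
vaddr=202: (3,1) not in TLB -> MISS, insert
vaddr=13: (0,1) not in TLB -> MISS, insert
vaddr=20: (0,2) in TLB -> HIT
vaddr=253: (3,7) not in TLB -> MISS, insert

Answer: MISS MISS MISS HIT MISS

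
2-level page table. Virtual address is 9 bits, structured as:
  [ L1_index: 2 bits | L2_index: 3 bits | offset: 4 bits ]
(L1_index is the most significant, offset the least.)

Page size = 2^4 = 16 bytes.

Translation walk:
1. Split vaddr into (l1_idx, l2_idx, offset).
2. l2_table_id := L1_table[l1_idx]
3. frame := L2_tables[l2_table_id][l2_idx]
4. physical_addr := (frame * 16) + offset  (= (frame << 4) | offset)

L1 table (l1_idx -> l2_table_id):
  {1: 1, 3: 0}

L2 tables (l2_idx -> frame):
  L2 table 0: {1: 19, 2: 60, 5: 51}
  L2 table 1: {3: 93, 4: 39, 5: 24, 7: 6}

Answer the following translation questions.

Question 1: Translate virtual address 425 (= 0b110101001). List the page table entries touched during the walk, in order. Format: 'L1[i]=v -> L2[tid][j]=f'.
Answer: L1[3]=0 -> L2[0][2]=60

Derivation:
vaddr = 425 = 0b110101001
Split: l1_idx=3, l2_idx=2, offset=9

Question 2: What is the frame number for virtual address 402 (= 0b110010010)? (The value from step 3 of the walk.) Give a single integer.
Answer: 19

Derivation:
vaddr = 402: l1_idx=3, l2_idx=1
L1[3] = 0; L2[0][1] = 19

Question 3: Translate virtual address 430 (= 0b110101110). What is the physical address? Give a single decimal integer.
vaddr = 430 = 0b110101110
Split: l1_idx=3, l2_idx=2, offset=14
L1[3] = 0
L2[0][2] = 60
paddr = 60 * 16 + 14 = 974

Answer: 974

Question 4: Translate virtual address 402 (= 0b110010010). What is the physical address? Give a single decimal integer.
vaddr = 402 = 0b110010010
Split: l1_idx=3, l2_idx=1, offset=2
L1[3] = 0
L2[0][1] = 19
paddr = 19 * 16 + 2 = 306

Answer: 306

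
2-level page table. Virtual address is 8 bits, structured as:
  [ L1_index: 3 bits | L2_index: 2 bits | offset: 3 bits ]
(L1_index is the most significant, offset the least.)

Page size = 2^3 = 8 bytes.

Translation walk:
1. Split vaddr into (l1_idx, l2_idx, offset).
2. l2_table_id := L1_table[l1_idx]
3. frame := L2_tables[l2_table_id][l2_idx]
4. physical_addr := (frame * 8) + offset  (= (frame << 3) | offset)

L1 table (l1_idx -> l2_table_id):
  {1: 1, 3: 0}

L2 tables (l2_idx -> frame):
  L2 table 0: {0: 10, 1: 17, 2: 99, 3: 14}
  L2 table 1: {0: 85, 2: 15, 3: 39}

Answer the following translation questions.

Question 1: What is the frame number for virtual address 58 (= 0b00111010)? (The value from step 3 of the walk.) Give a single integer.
vaddr = 58: l1_idx=1, l2_idx=3
L1[1] = 1; L2[1][3] = 39

Answer: 39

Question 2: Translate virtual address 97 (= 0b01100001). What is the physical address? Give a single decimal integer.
Answer: 81

Derivation:
vaddr = 97 = 0b01100001
Split: l1_idx=3, l2_idx=0, offset=1
L1[3] = 0
L2[0][0] = 10
paddr = 10 * 8 + 1 = 81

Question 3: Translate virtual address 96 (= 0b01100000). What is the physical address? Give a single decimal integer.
Answer: 80

Derivation:
vaddr = 96 = 0b01100000
Split: l1_idx=3, l2_idx=0, offset=0
L1[3] = 0
L2[0][0] = 10
paddr = 10 * 8 + 0 = 80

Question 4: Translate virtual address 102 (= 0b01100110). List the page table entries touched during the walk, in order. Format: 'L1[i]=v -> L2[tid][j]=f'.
vaddr = 102 = 0b01100110
Split: l1_idx=3, l2_idx=0, offset=6

Answer: L1[3]=0 -> L2[0][0]=10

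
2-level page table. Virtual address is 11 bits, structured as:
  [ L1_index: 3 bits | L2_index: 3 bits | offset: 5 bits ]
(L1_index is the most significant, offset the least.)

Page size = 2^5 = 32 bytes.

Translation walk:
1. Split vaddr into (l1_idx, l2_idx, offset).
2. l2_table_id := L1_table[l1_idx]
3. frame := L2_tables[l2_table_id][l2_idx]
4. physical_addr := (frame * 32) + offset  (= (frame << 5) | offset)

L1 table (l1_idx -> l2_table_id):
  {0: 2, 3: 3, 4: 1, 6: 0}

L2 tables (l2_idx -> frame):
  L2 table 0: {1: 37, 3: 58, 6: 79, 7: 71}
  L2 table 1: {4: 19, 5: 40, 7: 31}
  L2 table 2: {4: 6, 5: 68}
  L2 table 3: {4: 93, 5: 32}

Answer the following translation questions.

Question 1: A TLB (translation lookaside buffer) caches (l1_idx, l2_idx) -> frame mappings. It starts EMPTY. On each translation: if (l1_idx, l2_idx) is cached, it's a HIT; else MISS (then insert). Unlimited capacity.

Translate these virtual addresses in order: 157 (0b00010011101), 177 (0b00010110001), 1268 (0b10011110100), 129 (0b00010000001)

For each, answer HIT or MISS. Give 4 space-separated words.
vaddr=157: (0,4) not in TLB -> MISS, insert
vaddr=177: (0,5) not in TLB -> MISS, insert
vaddr=1268: (4,7) not in TLB -> MISS, insert
vaddr=129: (0,4) in TLB -> HIT

Answer: MISS MISS MISS HIT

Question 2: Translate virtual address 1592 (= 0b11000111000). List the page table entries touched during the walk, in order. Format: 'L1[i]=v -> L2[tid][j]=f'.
vaddr = 1592 = 0b11000111000
Split: l1_idx=6, l2_idx=1, offset=24

Answer: L1[6]=0 -> L2[0][1]=37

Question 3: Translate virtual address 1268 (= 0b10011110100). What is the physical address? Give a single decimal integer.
vaddr = 1268 = 0b10011110100
Split: l1_idx=4, l2_idx=7, offset=20
L1[4] = 1
L2[1][7] = 31
paddr = 31 * 32 + 20 = 1012

Answer: 1012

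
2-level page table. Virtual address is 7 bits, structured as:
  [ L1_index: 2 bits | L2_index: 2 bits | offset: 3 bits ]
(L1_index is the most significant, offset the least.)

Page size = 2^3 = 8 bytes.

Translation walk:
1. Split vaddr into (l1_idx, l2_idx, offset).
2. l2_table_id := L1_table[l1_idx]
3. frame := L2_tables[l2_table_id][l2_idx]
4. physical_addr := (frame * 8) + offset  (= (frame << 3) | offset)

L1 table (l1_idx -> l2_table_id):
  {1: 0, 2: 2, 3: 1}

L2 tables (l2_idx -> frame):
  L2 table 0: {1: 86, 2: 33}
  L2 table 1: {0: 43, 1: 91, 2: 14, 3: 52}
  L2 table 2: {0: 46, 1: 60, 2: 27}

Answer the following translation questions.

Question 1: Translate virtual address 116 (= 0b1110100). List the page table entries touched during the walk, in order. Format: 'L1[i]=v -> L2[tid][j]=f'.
vaddr = 116 = 0b1110100
Split: l1_idx=3, l2_idx=2, offset=4

Answer: L1[3]=1 -> L2[1][2]=14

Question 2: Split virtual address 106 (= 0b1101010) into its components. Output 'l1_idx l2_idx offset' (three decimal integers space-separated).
Answer: 3 1 2

Derivation:
vaddr = 106 = 0b1101010
  top 2 bits -> l1_idx = 3
  next 2 bits -> l2_idx = 1
  bottom 3 bits -> offset = 2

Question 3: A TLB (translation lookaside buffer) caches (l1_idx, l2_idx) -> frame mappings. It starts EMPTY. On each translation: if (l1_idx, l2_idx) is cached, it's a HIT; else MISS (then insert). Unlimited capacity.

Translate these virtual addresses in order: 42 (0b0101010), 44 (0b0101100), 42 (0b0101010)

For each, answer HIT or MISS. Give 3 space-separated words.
vaddr=42: (1,1) not in TLB -> MISS, insert
vaddr=44: (1,1) in TLB -> HIT
vaddr=42: (1,1) in TLB -> HIT

Answer: MISS HIT HIT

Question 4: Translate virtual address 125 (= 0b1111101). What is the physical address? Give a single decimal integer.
vaddr = 125 = 0b1111101
Split: l1_idx=3, l2_idx=3, offset=5
L1[3] = 1
L2[1][3] = 52
paddr = 52 * 8 + 5 = 421

Answer: 421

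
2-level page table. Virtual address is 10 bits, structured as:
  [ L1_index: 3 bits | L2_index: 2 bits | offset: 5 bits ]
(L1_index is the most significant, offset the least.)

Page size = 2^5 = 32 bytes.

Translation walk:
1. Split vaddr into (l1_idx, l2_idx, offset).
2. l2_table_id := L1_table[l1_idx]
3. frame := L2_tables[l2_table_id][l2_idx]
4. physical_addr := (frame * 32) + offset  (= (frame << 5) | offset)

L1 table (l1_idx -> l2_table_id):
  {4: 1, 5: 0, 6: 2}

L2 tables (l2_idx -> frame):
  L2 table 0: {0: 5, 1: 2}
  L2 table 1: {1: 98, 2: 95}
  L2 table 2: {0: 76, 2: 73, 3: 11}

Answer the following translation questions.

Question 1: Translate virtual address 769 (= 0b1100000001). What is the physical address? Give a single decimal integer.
Answer: 2433

Derivation:
vaddr = 769 = 0b1100000001
Split: l1_idx=6, l2_idx=0, offset=1
L1[6] = 2
L2[2][0] = 76
paddr = 76 * 32 + 1 = 2433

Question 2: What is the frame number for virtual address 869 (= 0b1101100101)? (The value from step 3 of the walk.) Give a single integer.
vaddr = 869: l1_idx=6, l2_idx=3
L1[6] = 2; L2[2][3] = 11

Answer: 11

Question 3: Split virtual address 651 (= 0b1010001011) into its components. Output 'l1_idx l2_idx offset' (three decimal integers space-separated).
Answer: 5 0 11

Derivation:
vaddr = 651 = 0b1010001011
  top 3 bits -> l1_idx = 5
  next 2 bits -> l2_idx = 0
  bottom 5 bits -> offset = 11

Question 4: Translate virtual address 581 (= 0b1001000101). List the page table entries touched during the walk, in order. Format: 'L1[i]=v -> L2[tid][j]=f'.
Answer: L1[4]=1 -> L2[1][2]=95

Derivation:
vaddr = 581 = 0b1001000101
Split: l1_idx=4, l2_idx=2, offset=5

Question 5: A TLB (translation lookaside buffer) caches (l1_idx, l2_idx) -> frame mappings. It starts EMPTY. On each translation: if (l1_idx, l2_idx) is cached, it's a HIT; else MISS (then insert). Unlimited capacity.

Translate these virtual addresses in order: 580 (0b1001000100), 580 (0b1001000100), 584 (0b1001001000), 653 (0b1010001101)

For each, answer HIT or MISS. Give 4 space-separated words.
vaddr=580: (4,2) not in TLB -> MISS, insert
vaddr=580: (4,2) in TLB -> HIT
vaddr=584: (4,2) in TLB -> HIT
vaddr=653: (5,0) not in TLB -> MISS, insert

Answer: MISS HIT HIT MISS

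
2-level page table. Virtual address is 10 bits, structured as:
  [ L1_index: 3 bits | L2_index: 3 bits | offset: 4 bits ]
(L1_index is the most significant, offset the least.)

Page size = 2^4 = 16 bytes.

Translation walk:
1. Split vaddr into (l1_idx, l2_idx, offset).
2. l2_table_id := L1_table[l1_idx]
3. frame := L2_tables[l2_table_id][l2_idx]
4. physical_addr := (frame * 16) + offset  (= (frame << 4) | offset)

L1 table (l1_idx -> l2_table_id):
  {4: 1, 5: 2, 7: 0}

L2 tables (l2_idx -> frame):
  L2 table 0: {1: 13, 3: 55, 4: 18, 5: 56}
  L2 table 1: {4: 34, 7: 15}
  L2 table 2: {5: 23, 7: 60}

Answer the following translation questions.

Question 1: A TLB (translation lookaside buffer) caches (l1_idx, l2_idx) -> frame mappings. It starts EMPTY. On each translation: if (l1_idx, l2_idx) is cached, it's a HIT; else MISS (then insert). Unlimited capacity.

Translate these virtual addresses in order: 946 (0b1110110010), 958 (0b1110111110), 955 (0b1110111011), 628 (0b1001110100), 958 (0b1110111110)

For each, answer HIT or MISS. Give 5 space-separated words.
Answer: MISS HIT HIT MISS HIT

Derivation:
vaddr=946: (7,3) not in TLB -> MISS, insert
vaddr=958: (7,3) in TLB -> HIT
vaddr=955: (7,3) in TLB -> HIT
vaddr=628: (4,7) not in TLB -> MISS, insert
vaddr=958: (7,3) in TLB -> HIT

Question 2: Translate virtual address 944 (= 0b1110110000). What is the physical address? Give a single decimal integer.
Answer: 880

Derivation:
vaddr = 944 = 0b1110110000
Split: l1_idx=7, l2_idx=3, offset=0
L1[7] = 0
L2[0][3] = 55
paddr = 55 * 16 + 0 = 880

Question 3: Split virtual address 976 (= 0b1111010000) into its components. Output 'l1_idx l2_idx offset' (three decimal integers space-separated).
vaddr = 976 = 0b1111010000
  top 3 bits -> l1_idx = 7
  next 3 bits -> l2_idx = 5
  bottom 4 bits -> offset = 0

Answer: 7 5 0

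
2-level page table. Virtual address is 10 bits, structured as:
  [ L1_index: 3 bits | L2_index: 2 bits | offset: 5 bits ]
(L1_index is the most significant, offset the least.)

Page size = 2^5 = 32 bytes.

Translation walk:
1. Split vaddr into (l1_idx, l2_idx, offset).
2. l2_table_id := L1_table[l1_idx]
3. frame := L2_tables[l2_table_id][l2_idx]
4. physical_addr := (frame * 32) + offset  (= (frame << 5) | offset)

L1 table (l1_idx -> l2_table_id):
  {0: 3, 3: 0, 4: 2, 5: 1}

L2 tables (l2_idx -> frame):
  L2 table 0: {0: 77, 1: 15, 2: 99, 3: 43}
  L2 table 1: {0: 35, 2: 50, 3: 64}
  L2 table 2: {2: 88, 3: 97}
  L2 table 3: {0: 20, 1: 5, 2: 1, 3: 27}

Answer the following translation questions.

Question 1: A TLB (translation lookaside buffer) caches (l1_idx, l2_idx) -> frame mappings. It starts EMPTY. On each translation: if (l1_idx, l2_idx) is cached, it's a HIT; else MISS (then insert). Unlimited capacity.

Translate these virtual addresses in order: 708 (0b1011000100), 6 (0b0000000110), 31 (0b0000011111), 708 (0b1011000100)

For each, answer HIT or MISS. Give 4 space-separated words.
Answer: MISS MISS HIT HIT

Derivation:
vaddr=708: (5,2) not in TLB -> MISS, insert
vaddr=6: (0,0) not in TLB -> MISS, insert
vaddr=31: (0,0) in TLB -> HIT
vaddr=708: (5,2) in TLB -> HIT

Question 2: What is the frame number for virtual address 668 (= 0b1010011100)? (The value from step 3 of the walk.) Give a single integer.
vaddr = 668: l1_idx=5, l2_idx=0
L1[5] = 1; L2[1][0] = 35

Answer: 35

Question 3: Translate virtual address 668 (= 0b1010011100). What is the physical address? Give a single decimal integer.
Answer: 1148

Derivation:
vaddr = 668 = 0b1010011100
Split: l1_idx=5, l2_idx=0, offset=28
L1[5] = 1
L2[1][0] = 35
paddr = 35 * 32 + 28 = 1148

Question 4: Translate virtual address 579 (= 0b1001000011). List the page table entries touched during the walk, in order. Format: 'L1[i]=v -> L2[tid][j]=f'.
Answer: L1[4]=2 -> L2[2][2]=88

Derivation:
vaddr = 579 = 0b1001000011
Split: l1_idx=4, l2_idx=2, offset=3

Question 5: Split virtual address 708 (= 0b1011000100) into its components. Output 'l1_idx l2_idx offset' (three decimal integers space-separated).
vaddr = 708 = 0b1011000100
  top 3 bits -> l1_idx = 5
  next 2 bits -> l2_idx = 2
  bottom 5 bits -> offset = 4

Answer: 5 2 4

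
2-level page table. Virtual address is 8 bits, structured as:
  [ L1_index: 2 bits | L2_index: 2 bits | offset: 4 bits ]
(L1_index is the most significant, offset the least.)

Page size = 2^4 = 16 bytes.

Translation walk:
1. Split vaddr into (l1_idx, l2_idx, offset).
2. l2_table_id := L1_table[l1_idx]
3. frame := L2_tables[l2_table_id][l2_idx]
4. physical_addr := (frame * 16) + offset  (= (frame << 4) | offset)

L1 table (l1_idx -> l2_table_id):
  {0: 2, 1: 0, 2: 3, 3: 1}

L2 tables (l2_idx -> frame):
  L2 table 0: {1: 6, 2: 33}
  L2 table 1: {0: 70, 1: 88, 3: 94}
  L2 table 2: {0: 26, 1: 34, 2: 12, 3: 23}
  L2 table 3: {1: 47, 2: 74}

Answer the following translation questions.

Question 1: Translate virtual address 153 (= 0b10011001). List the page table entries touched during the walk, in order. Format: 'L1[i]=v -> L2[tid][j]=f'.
vaddr = 153 = 0b10011001
Split: l1_idx=2, l2_idx=1, offset=9

Answer: L1[2]=3 -> L2[3][1]=47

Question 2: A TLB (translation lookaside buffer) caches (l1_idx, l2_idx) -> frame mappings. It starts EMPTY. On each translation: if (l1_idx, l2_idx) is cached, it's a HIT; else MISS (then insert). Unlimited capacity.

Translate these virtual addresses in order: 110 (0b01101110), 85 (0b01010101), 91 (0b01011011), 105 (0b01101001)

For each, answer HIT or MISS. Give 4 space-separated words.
vaddr=110: (1,2) not in TLB -> MISS, insert
vaddr=85: (1,1) not in TLB -> MISS, insert
vaddr=91: (1,1) in TLB -> HIT
vaddr=105: (1,2) in TLB -> HIT

Answer: MISS MISS HIT HIT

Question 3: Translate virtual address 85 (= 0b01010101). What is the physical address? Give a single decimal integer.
Answer: 101

Derivation:
vaddr = 85 = 0b01010101
Split: l1_idx=1, l2_idx=1, offset=5
L1[1] = 0
L2[0][1] = 6
paddr = 6 * 16 + 5 = 101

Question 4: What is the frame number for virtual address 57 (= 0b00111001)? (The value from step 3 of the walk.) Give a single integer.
vaddr = 57: l1_idx=0, l2_idx=3
L1[0] = 2; L2[2][3] = 23

Answer: 23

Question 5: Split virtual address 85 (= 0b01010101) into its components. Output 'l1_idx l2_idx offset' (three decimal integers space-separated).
Answer: 1 1 5

Derivation:
vaddr = 85 = 0b01010101
  top 2 bits -> l1_idx = 1
  next 2 bits -> l2_idx = 1
  bottom 4 bits -> offset = 5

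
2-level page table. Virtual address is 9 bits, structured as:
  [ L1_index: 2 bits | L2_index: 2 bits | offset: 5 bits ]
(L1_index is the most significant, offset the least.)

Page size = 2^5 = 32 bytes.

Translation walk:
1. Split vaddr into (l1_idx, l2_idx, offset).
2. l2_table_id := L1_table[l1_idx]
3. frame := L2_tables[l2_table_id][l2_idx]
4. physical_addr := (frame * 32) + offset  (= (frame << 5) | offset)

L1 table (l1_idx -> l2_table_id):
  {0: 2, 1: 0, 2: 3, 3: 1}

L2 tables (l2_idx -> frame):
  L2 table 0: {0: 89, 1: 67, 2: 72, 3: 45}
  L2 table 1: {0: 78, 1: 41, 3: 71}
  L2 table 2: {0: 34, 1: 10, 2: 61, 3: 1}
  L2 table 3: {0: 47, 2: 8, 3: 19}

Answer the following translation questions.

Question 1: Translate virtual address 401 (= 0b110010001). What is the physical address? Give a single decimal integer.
Answer: 2513

Derivation:
vaddr = 401 = 0b110010001
Split: l1_idx=3, l2_idx=0, offset=17
L1[3] = 1
L2[1][0] = 78
paddr = 78 * 32 + 17 = 2513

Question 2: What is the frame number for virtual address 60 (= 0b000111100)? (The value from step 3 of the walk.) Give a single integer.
Answer: 10

Derivation:
vaddr = 60: l1_idx=0, l2_idx=1
L1[0] = 2; L2[2][1] = 10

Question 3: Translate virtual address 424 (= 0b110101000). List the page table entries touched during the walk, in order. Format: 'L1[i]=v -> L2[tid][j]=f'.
Answer: L1[3]=1 -> L2[1][1]=41

Derivation:
vaddr = 424 = 0b110101000
Split: l1_idx=3, l2_idx=1, offset=8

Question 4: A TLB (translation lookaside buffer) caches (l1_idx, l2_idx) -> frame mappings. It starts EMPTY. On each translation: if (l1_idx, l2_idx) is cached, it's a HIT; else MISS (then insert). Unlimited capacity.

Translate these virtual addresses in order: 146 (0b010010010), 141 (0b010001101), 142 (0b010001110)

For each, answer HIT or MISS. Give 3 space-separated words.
Answer: MISS HIT HIT

Derivation:
vaddr=146: (1,0) not in TLB -> MISS, insert
vaddr=141: (1,0) in TLB -> HIT
vaddr=142: (1,0) in TLB -> HIT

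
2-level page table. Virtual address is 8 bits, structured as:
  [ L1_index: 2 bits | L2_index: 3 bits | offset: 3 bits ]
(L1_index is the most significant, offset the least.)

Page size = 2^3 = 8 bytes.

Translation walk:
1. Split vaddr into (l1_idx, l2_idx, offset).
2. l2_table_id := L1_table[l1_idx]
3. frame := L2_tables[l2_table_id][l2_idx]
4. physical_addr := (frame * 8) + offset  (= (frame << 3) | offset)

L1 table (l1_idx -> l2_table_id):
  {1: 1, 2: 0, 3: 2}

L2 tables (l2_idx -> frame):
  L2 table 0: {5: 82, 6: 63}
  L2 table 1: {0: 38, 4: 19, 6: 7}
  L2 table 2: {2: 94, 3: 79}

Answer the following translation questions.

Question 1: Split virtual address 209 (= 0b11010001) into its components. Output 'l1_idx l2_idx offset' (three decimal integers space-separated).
Answer: 3 2 1

Derivation:
vaddr = 209 = 0b11010001
  top 2 bits -> l1_idx = 3
  next 3 bits -> l2_idx = 2
  bottom 3 bits -> offset = 1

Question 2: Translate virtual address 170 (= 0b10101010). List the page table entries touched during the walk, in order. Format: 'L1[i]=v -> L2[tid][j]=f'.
Answer: L1[2]=0 -> L2[0][5]=82

Derivation:
vaddr = 170 = 0b10101010
Split: l1_idx=2, l2_idx=5, offset=2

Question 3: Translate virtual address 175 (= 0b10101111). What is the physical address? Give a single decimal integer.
Answer: 663

Derivation:
vaddr = 175 = 0b10101111
Split: l1_idx=2, l2_idx=5, offset=7
L1[2] = 0
L2[0][5] = 82
paddr = 82 * 8 + 7 = 663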